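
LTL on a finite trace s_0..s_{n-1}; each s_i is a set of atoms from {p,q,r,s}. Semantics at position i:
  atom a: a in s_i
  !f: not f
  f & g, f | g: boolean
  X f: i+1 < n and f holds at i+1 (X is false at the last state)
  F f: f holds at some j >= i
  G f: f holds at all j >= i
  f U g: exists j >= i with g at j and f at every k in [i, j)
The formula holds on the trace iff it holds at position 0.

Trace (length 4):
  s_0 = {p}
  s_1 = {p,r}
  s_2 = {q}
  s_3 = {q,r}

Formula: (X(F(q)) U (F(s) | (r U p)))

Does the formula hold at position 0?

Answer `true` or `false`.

s_0={p}: (X(F(q)) U (F(s) | (r U p)))=True X(F(q))=True F(q)=True q=False (F(s) | (r U p))=True F(s)=False s=False (r U p)=True r=False p=True
s_1={p,r}: (X(F(q)) U (F(s) | (r U p)))=True X(F(q))=True F(q)=True q=False (F(s) | (r U p))=True F(s)=False s=False (r U p)=True r=True p=True
s_2={q}: (X(F(q)) U (F(s) | (r U p)))=False X(F(q))=True F(q)=True q=True (F(s) | (r U p))=False F(s)=False s=False (r U p)=False r=False p=False
s_3={q,r}: (X(F(q)) U (F(s) | (r U p)))=False X(F(q))=False F(q)=True q=True (F(s) | (r U p))=False F(s)=False s=False (r U p)=False r=True p=False

Answer: true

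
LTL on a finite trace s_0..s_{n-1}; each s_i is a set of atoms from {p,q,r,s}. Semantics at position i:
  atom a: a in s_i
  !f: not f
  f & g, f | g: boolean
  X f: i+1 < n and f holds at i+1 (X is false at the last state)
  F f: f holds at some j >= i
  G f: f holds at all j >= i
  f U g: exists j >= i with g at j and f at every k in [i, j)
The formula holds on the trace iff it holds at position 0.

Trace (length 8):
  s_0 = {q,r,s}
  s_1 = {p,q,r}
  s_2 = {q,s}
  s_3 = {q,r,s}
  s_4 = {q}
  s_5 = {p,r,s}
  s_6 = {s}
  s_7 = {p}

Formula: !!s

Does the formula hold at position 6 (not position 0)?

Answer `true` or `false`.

s_0={q,r,s}: !!s=True !s=False s=True
s_1={p,q,r}: !!s=False !s=True s=False
s_2={q,s}: !!s=True !s=False s=True
s_3={q,r,s}: !!s=True !s=False s=True
s_4={q}: !!s=False !s=True s=False
s_5={p,r,s}: !!s=True !s=False s=True
s_6={s}: !!s=True !s=False s=True
s_7={p}: !!s=False !s=True s=False
Evaluating at position 6: result = True

Answer: true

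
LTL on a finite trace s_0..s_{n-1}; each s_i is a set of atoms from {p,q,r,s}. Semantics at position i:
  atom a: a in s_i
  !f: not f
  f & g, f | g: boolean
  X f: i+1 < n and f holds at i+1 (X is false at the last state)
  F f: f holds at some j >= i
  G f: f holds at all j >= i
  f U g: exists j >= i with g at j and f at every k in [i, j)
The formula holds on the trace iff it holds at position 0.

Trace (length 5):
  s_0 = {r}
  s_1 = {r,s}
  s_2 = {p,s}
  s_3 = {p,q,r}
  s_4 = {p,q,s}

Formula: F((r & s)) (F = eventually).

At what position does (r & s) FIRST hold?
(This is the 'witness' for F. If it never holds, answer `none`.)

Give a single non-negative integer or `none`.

Answer: 1

Derivation:
s_0={r}: (r & s)=False r=True s=False
s_1={r,s}: (r & s)=True r=True s=True
s_2={p,s}: (r & s)=False r=False s=True
s_3={p,q,r}: (r & s)=False r=True s=False
s_4={p,q,s}: (r & s)=False r=False s=True
F((r & s)) holds; first witness at position 1.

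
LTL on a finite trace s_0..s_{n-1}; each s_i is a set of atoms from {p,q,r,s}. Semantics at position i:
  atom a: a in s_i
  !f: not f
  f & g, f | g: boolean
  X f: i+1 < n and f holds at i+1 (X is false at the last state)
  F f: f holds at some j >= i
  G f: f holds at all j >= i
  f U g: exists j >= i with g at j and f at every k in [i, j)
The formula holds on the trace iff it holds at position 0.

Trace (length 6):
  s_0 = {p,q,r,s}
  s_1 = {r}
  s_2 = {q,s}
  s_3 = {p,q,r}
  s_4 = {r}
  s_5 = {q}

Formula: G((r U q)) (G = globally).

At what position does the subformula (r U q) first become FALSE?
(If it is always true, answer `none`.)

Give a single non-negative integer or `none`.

s_0={p,q,r,s}: (r U q)=True r=True q=True
s_1={r}: (r U q)=True r=True q=False
s_2={q,s}: (r U q)=True r=False q=True
s_3={p,q,r}: (r U q)=True r=True q=True
s_4={r}: (r U q)=True r=True q=False
s_5={q}: (r U q)=True r=False q=True
G((r U q)) holds globally = True
No violation — formula holds at every position.

Answer: none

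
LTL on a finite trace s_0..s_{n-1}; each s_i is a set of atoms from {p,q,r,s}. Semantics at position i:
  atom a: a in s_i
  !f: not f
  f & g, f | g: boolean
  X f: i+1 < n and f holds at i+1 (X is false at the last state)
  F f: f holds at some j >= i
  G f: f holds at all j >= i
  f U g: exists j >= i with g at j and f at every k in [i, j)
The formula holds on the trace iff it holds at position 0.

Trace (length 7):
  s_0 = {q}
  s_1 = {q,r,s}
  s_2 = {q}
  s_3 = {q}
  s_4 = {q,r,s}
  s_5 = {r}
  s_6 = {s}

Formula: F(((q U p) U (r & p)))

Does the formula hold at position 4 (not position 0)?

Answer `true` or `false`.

Answer: false

Derivation:
s_0={q}: F(((q U p) U (r & p)))=False ((q U p) U (r & p))=False (q U p)=False q=True p=False (r & p)=False r=False
s_1={q,r,s}: F(((q U p) U (r & p)))=False ((q U p) U (r & p))=False (q U p)=False q=True p=False (r & p)=False r=True
s_2={q}: F(((q U p) U (r & p)))=False ((q U p) U (r & p))=False (q U p)=False q=True p=False (r & p)=False r=False
s_3={q}: F(((q U p) U (r & p)))=False ((q U p) U (r & p))=False (q U p)=False q=True p=False (r & p)=False r=False
s_4={q,r,s}: F(((q U p) U (r & p)))=False ((q U p) U (r & p))=False (q U p)=False q=True p=False (r & p)=False r=True
s_5={r}: F(((q U p) U (r & p)))=False ((q U p) U (r & p))=False (q U p)=False q=False p=False (r & p)=False r=True
s_6={s}: F(((q U p) U (r & p)))=False ((q U p) U (r & p))=False (q U p)=False q=False p=False (r & p)=False r=False
Evaluating at position 4: result = False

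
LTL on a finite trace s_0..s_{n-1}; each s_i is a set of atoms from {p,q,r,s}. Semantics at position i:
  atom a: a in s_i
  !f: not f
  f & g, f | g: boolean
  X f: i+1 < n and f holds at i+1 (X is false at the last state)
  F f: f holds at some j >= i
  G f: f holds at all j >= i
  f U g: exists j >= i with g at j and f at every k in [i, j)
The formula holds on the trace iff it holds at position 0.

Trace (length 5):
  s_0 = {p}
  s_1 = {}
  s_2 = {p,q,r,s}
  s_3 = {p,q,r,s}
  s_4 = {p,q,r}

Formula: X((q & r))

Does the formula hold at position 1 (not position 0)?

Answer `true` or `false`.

Answer: true

Derivation:
s_0={p}: X((q & r))=False (q & r)=False q=False r=False
s_1={}: X((q & r))=True (q & r)=False q=False r=False
s_2={p,q,r,s}: X((q & r))=True (q & r)=True q=True r=True
s_3={p,q,r,s}: X((q & r))=True (q & r)=True q=True r=True
s_4={p,q,r}: X((q & r))=False (q & r)=True q=True r=True
Evaluating at position 1: result = True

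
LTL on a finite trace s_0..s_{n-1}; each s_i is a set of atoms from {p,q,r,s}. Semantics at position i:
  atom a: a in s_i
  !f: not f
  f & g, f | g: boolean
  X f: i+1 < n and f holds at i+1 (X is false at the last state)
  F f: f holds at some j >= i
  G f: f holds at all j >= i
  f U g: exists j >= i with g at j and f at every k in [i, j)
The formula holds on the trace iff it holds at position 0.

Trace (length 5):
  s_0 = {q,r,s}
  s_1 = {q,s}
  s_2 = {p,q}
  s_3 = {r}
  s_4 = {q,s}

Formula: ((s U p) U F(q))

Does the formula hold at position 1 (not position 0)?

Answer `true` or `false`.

Answer: true

Derivation:
s_0={q,r,s}: ((s U p) U F(q))=True (s U p)=True s=True p=False F(q)=True q=True
s_1={q,s}: ((s U p) U F(q))=True (s U p)=True s=True p=False F(q)=True q=True
s_2={p,q}: ((s U p) U F(q))=True (s U p)=True s=False p=True F(q)=True q=True
s_3={r}: ((s U p) U F(q))=True (s U p)=False s=False p=False F(q)=True q=False
s_4={q,s}: ((s U p) U F(q))=True (s U p)=False s=True p=False F(q)=True q=True
Evaluating at position 1: result = True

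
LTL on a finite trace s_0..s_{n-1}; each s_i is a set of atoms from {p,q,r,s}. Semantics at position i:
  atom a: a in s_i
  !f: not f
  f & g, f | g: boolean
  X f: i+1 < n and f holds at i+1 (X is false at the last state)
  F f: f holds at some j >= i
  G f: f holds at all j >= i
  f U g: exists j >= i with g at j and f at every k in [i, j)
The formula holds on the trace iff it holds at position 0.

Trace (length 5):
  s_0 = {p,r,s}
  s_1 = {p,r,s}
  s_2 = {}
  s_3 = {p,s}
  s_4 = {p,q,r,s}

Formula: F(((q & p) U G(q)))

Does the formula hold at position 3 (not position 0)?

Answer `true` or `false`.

Answer: true

Derivation:
s_0={p,r,s}: F(((q & p) U G(q)))=True ((q & p) U G(q))=False (q & p)=False q=False p=True G(q)=False
s_1={p,r,s}: F(((q & p) U G(q)))=True ((q & p) U G(q))=False (q & p)=False q=False p=True G(q)=False
s_2={}: F(((q & p) U G(q)))=True ((q & p) U G(q))=False (q & p)=False q=False p=False G(q)=False
s_3={p,s}: F(((q & p) U G(q)))=True ((q & p) U G(q))=False (q & p)=False q=False p=True G(q)=False
s_4={p,q,r,s}: F(((q & p) U G(q)))=True ((q & p) U G(q))=True (q & p)=True q=True p=True G(q)=True
Evaluating at position 3: result = True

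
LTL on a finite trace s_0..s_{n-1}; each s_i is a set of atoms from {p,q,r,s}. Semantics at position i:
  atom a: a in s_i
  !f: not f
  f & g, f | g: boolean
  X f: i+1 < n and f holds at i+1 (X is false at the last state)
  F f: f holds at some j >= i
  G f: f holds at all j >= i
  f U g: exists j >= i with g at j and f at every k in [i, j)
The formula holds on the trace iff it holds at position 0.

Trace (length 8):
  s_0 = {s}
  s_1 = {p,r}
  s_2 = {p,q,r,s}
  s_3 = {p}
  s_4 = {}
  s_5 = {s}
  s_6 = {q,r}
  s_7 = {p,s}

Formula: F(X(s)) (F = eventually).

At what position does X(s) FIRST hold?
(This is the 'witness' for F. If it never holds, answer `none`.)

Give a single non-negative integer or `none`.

Answer: 1

Derivation:
s_0={s}: X(s)=False s=True
s_1={p,r}: X(s)=True s=False
s_2={p,q,r,s}: X(s)=False s=True
s_3={p}: X(s)=False s=False
s_4={}: X(s)=True s=False
s_5={s}: X(s)=False s=True
s_6={q,r}: X(s)=True s=False
s_7={p,s}: X(s)=False s=True
F(X(s)) holds; first witness at position 1.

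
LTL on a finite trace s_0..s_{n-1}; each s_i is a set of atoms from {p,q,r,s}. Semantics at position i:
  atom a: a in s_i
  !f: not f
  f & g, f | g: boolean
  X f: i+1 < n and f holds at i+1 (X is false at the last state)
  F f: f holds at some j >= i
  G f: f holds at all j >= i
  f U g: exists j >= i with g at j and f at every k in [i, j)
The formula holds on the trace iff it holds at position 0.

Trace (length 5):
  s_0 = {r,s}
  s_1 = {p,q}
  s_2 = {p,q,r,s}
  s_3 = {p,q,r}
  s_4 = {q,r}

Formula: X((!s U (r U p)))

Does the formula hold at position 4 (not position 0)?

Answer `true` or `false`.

s_0={r,s}: X((!s U (r U p)))=True (!s U (r U p))=True !s=False s=True (r U p)=True r=True p=False
s_1={p,q}: X((!s U (r U p)))=True (!s U (r U p))=True !s=True s=False (r U p)=True r=False p=True
s_2={p,q,r,s}: X((!s U (r U p)))=True (!s U (r U p))=True !s=False s=True (r U p)=True r=True p=True
s_3={p,q,r}: X((!s U (r U p)))=False (!s U (r U p))=True !s=True s=False (r U p)=True r=True p=True
s_4={q,r}: X((!s U (r U p)))=False (!s U (r U p))=False !s=True s=False (r U p)=False r=True p=False
Evaluating at position 4: result = False

Answer: false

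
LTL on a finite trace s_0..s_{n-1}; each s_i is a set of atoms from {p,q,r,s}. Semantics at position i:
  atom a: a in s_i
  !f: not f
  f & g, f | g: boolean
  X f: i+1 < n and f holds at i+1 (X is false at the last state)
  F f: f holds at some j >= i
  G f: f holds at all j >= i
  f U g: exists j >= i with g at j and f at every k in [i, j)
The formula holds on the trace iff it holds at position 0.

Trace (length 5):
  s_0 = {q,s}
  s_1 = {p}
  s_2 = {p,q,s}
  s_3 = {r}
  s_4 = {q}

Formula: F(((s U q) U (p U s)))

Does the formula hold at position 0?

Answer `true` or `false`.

s_0={q,s}: F(((s U q) U (p U s)))=True ((s U q) U (p U s))=True (s U q)=True s=True q=True (p U s)=True p=False
s_1={p}: F(((s U q) U (p U s)))=True ((s U q) U (p U s))=True (s U q)=False s=False q=False (p U s)=True p=True
s_2={p,q,s}: F(((s U q) U (p U s)))=True ((s U q) U (p U s))=True (s U q)=True s=True q=True (p U s)=True p=True
s_3={r}: F(((s U q) U (p U s)))=False ((s U q) U (p U s))=False (s U q)=False s=False q=False (p U s)=False p=False
s_4={q}: F(((s U q) U (p U s)))=False ((s U q) U (p U s))=False (s U q)=True s=False q=True (p U s)=False p=False

Answer: true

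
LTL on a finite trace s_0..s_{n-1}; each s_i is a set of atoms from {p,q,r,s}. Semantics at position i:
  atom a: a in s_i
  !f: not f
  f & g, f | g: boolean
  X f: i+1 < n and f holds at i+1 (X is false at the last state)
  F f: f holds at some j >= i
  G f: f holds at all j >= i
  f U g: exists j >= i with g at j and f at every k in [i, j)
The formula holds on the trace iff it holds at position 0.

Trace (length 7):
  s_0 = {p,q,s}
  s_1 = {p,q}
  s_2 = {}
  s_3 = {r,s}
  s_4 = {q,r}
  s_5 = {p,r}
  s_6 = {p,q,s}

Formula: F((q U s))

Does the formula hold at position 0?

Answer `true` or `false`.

Answer: true

Derivation:
s_0={p,q,s}: F((q U s))=True (q U s)=True q=True s=True
s_1={p,q}: F((q U s))=True (q U s)=False q=True s=False
s_2={}: F((q U s))=True (q U s)=False q=False s=False
s_3={r,s}: F((q U s))=True (q U s)=True q=False s=True
s_4={q,r}: F((q U s))=True (q U s)=False q=True s=False
s_5={p,r}: F((q U s))=True (q U s)=False q=False s=False
s_6={p,q,s}: F((q U s))=True (q U s)=True q=True s=True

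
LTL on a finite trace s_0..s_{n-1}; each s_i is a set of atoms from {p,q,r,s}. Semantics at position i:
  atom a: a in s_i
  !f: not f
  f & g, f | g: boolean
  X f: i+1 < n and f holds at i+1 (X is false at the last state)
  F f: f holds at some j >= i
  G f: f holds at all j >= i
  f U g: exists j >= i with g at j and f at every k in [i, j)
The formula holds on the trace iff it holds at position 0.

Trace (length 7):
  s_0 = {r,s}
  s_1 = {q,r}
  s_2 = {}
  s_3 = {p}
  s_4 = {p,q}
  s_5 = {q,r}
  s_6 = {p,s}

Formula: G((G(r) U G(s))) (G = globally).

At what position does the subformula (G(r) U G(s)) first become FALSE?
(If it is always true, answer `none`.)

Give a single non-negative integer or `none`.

s_0={r,s}: (G(r) U G(s))=False G(r)=False r=True G(s)=False s=True
s_1={q,r}: (G(r) U G(s))=False G(r)=False r=True G(s)=False s=False
s_2={}: (G(r) U G(s))=False G(r)=False r=False G(s)=False s=False
s_3={p}: (G(r) U G(s))=False G(r)=False r=False G(s)=False s=False
s_4={p,q}: (G(r) U G(s))=False G(r)=False r=False G(s)=False s=False
s_5={q,r}: (G(r) U G(s))=False G(r)=False r=True G(s)=False s=False
s_6={p,s}: (G(r) U G(s))=True G(r)=False r=False G(s)=True s=True
G((G(r) U G(s))) holds globally = False
First violation at position 0.

Answer: 0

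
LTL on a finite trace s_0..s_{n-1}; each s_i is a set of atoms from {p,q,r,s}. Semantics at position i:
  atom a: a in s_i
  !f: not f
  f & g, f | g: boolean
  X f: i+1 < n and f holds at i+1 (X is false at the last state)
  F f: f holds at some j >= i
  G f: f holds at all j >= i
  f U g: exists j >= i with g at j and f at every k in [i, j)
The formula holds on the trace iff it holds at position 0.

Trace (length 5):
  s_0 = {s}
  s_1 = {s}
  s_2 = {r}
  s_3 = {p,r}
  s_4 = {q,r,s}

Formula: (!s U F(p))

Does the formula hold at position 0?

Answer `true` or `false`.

Answer: true

Derivation:
s_0={s}: (!s U F(p))=True !s=False s=True F(p)=True p=False
s_1={s}: (!s U F(p))=True !s=False s=True F(p)=True p=False
s_2={r}: (!s U F(p))=True !s=True s=False F(p)=True p=False
s_3={p,r}: (!s U F(p))=True !s=True s=False F(p)=True p=True
s_4={q,r,s}: (!s U F(p))=False !s=False s=True F(p)=False p=False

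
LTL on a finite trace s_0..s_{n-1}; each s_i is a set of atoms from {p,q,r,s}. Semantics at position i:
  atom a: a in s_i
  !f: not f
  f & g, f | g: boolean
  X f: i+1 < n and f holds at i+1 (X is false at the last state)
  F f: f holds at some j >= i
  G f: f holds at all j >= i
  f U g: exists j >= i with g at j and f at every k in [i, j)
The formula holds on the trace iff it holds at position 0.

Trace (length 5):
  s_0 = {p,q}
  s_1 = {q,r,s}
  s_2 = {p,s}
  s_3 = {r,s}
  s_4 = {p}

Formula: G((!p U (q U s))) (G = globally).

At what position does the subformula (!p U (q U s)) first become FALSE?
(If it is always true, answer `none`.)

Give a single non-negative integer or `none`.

Answer: 4

Derivation:
s_0={p,q}: (!p U (q U s))=True !p=False p=True (q U s)=True q=True s=False
s_1={q,r,s}: (!p U (q U s))=True !p=True p=False (q U s)=True q=True s=True
s_2={p,s}: (!p U (q U s))=True !p=False p=True (q U s)=True q=False s=True
s_3={r,s}: (!p U (q U s))=True !p=True p=False (q U s)=True q=False s=True
s_4={p}: (!p U (q U s))=False !p=False p=True (q U s)=False q=False s=False
G((!p U (q U s))) holds globally = False
First violation at position 4.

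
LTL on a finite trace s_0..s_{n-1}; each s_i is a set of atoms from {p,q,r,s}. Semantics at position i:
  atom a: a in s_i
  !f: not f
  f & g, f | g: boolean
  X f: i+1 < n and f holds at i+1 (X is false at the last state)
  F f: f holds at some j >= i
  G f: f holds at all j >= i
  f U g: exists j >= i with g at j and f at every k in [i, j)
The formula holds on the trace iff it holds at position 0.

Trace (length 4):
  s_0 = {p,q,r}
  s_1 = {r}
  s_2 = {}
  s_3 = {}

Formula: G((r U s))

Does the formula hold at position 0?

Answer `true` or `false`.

s_0={p,q,r}: G((r U s))=False (r U s)=False r=True s=False
s_1={r}: G((r U s))=False (r U s)=False r=True s=False
s_2={}: G((r U s))=False (r U s)=False r=False s=False
s_3={}: G((r U s))=False (r U s)=False r=False s=False

Answer: false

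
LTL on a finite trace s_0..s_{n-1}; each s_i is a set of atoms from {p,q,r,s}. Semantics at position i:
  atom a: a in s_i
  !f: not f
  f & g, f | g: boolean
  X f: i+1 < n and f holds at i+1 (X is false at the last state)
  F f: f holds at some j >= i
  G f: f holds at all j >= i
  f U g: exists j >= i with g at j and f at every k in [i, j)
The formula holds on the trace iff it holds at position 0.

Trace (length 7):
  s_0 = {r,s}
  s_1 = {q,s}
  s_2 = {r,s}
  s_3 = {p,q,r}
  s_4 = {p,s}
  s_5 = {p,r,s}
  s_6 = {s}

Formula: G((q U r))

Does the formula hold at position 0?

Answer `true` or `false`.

s_0={r,s}: G((q U r))=False (q U r)=True q=False r=True
s_1={q,s}: G((q U r))=False (q U r)=True q=True r=False
s_2={r,s}: G((q U r))=False (q U r)=True q=False r=True
s_3={p,q,r}: G((q U r))=False (q U r)=True q=True r=True
s_4={p,s}: G((q U r))=False (q U r)=False q=False r=False
s_5={p,r,s}: G((q U r))=False (q U r)=True q=False r=True
s_6={s}: G((q U r))=False (q U r)=False q=False r=False

Answer: false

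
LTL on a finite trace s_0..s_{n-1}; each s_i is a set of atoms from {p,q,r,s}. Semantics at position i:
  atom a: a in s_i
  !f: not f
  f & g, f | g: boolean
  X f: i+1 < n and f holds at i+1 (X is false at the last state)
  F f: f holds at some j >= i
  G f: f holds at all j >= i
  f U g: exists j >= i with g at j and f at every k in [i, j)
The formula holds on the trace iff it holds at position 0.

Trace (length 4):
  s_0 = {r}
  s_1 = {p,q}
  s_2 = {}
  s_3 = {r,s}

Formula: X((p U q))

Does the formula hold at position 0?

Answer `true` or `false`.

s_0={r}: X((p U q))=True (p U q)=False p=False q=False
s_1={p,q}: X((p U q))=False (p U q)=True p=True q=True
s_2={}: X((p U q))=False (p U q)=False p=False q=False
s_3={r,s}: X((p U q))=False (p U q)=False p=False q=False

Answer: true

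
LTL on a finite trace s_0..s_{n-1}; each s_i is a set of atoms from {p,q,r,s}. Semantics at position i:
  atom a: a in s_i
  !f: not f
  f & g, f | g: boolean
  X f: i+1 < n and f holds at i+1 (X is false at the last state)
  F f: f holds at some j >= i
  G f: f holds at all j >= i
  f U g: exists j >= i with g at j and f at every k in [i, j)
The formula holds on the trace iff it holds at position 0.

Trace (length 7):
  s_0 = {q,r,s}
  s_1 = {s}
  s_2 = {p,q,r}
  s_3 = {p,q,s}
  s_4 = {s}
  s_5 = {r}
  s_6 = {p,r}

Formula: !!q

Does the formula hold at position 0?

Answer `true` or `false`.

s_0={q,r,s}: !!q=True !q=False q=True
s_1={s}: !!q=False !q=True q=False
s_2={p,q,r}: !!q=True !q=False q=True
s_3={p,q,s}: !!q=True !q=False q=True
s_4={s}: !!q=False !q=True q=False
s_5={r}: !!q=False !q=True q=False
s_6={p,r}: !!q=False !q=True q=False

Answer: true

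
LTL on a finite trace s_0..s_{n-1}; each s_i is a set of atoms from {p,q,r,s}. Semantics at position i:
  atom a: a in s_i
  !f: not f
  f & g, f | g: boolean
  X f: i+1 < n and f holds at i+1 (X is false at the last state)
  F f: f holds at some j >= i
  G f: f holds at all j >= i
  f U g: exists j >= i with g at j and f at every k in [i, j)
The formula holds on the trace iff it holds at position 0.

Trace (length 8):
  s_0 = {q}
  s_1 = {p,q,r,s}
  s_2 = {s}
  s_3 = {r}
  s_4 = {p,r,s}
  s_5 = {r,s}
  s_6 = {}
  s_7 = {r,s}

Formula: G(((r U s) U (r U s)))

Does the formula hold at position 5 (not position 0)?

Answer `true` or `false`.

Answer: false

Derivation:
s_0={q}: G(((r U s) U (r U s)))=False ((r U s) U (r U s))=False (r U s)=False r=False s=False
s_1={p,q,r,s}: G(((r U s) U (r U s)))=False ((r U s) U (r U s))=True (r U s)=True r=True s=True
s_2={s}: G(((r U s) U (r U s)))=False ((r U s) U (r U s))=True (r U s)=True r=False s=True
s_3={r}: G(((r U s) U (r U s)))=False ((r U s) U (r U s))=True (r U s)=True r=True s=False
s_4={p,r,s}: G(((r U s) U (r U s)))=False ((r U s) U (r U s))=True (r U s)=True r=True s=True
s_5={r,s}: G(((r U s) U (r U s)))=False ((r U s) U (r U s))=True (r U s)=True r=True s=True
s_6={}: G(((r U s) U (r U s)))=False ((r U s) U (r U s))=False (r U s)=False r=False s=False
s_7={r,s}: G(((r U s) U (r U s)))=True ((r U s) U (r U s))=True (r U s)=True r=True s=True
Evaluating at position 5: result = False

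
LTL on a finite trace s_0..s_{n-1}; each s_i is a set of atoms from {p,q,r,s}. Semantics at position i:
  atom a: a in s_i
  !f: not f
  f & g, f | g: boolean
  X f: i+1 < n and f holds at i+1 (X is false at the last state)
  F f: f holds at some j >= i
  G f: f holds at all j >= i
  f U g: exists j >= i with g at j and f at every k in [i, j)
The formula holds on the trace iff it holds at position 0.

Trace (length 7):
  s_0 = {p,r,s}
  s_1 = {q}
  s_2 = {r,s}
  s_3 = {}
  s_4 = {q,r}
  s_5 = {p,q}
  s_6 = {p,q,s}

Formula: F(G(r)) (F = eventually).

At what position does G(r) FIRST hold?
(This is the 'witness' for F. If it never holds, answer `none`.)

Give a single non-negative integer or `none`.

s_0={p,r,s}: G(r)=False r=True
s_1={q}: G(r)=False r=False
s_2={r,s}: G(r)=False r=True
s_3={}: G(r)=False r=False
s_4={q,r}: G(r)=False r=True
s_5={p,q}: G(r)=False r=False
s_6={p,q,s}: G(r)=False r=False
F(G(r)) does not hold (no witness exists).

Answer: none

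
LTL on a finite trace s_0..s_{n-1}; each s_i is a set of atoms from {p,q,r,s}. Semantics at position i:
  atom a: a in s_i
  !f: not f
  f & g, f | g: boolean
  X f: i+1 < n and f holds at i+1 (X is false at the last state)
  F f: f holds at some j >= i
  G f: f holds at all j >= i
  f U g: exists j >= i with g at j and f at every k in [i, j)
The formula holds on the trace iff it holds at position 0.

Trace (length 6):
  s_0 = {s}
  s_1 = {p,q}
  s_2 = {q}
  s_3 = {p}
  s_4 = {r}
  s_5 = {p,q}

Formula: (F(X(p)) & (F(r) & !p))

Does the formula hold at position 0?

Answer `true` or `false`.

Answer: true

Derivation:
s_0={s}: (F(X(p)) & (F(r) & !p))=True F(X(p))=True X(p)=True p=False (F(r) & !p)=True F(r)=True r=False !p=True
s_1={p,q}: (F(X(p)) & (F(r) & !p))=False F(X(p))=True X(p)=False p=True (F(r) & !p)=False F(r)=True r=False !p=False
s_2={q}: (F(X(p)) & (F(r) & !p))=True F(X(p))=True X(p)=True p=False (F(r) & !p)=True F(r)=True r=False !p=True
s_3={p}: (F(X(p)) & (F(r) & !p))=False F(X(p))=True X(p)=False p=True (F(r) & !p)=False F(r)=True r=False !p=False
s_4={r}: (F(X(p)) & (F(r) & !p))=True F(X(p))=True X(p)=True p=False (F(r) & !p)=True F(r)=True r=True !p=True
s_5={p,q}: (F(X(p)) & (F(r) & !p))=False F(X(p))=False X(p)=False p=True (F(r) & !p)=False F(r)=False r=False !p=False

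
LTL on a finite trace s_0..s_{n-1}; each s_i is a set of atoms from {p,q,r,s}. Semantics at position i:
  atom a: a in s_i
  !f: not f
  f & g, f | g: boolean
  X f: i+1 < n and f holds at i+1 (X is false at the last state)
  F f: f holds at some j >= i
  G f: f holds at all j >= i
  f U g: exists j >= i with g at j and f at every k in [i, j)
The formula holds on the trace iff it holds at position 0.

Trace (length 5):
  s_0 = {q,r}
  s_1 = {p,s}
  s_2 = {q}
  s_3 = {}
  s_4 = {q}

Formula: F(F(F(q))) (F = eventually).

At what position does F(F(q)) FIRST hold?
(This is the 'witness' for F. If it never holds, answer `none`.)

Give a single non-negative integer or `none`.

Answer: 0

Derivation:
s_0={q,r}: F(F(q))=True F(q)=True q=True
s_1={p,s}: F(F(q))=True F(q)=True q=False
s_2={q}: F(F(q))=True F(q)=True q=True
s_3={}: F(F(q))=True F(q)=True q=False
s_4={q}: F(F(q))=True F(q)=True q=True
F(F(F(q))) holds; first witness at position 0.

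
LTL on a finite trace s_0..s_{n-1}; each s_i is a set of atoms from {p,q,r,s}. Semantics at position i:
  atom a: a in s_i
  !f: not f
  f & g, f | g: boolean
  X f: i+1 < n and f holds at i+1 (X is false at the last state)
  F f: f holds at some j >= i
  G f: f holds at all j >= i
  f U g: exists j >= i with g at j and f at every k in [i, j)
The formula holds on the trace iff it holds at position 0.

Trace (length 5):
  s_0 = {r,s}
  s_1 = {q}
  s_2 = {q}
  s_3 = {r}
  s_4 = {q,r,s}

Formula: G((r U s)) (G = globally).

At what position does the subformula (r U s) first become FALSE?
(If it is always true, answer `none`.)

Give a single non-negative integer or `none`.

Answer: 1

Derivation:
s_0={r,s}: (r U s)=True r=True s=True
s_1={q}: (r U s)=False r=False s=False
s_2={q}: (r U s)=False r=False s=False
s_3={r}: (r U s)=True r=True s=False
s_4={q,r,s}: (r U s)=True r=True s=True
G((r U s)) holds globally = False
First violation at position 1.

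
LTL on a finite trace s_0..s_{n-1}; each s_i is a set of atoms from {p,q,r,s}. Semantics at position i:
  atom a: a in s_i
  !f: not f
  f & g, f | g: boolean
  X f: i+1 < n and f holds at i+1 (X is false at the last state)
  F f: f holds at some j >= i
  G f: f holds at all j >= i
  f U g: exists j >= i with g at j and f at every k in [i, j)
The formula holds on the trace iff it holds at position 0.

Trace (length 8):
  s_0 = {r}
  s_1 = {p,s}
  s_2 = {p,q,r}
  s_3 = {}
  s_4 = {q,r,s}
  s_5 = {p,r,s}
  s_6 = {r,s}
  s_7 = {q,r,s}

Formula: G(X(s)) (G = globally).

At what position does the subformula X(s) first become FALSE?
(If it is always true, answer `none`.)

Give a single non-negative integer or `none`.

Answer: 1

Derivation:
s_0={r}: X(s)=True s=False
s_1={p,s}: X(s)=False s=True
s_2={p,q,r}: X(s)=False s=False
s_3={}: X(s)=True s=False
s_4={q,r,s}: X(s)=True s=True
s_5={p,r,s}: X(s)=True s=True
s_6={r,s}: X(s)=True s=True
s_7={q,r,s}: X(s)=False s=True
G(X(s)) holds globally = False
First violation at position 1.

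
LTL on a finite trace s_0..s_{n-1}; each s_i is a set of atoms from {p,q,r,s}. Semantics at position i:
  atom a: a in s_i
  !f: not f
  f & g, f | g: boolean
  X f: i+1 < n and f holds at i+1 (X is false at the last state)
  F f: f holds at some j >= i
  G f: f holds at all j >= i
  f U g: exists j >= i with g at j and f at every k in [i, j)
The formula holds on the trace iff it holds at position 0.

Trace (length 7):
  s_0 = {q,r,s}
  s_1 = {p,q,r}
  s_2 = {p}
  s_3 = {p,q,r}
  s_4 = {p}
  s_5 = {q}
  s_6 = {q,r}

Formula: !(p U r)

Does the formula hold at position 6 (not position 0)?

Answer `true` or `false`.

Answer: false

Derivation:
s_0={q,r,s}: !(p U r)=False (p U r)=True p=False r=True
s_1={p,q,r}: !(p U r)=False (p U r)=True p=True r=True
s_2={p}: !(p U r)=False (p U r)=True p=True r=False
s_3={p,q,r}: !(p U r)=False (p U r)=True p=True r=True
s_4={p}: !(p U r)=True (p U r)=False p=True r=False
s_5={q}: !(p U r)=True (p U r)=False p=False r=False
s_6={q,r}: !(p U r)=False (p U r)=True p=False r=True
Evaluating at position 6: result = False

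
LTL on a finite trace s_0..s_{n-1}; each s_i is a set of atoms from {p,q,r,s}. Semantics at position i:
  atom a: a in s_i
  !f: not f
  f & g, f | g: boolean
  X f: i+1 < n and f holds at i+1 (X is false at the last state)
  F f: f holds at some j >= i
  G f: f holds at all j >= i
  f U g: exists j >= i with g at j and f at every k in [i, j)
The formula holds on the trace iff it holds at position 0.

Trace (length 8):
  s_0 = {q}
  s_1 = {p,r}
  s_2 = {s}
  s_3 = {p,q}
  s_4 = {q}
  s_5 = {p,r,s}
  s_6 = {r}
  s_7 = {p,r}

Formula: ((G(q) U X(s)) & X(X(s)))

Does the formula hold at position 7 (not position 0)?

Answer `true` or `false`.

s_0={q}: ((G(q) U X(s)) & X(X(s)))=False (G(q) U X(s))=False G(q)=False q=True X(s)=False s=False X(X(s))=True
s_1={p,r}: ((G(q) U X(s)) & X(X(s)))=False (G(q) U X(s))=True G(q)=False q=False X(s)=True s=False X(X(s))=False
s_2={s}: ((G(q) U X(s)) & X(X(s)))=False (G(q) U X(s))=False G(q)=False q=False X(s)=False s=True X(X(s))=False
s_3={p,q}: ((G(q) U X(s)) & X(X(s)))=False (G(q) U X(s))=False G(q)=False q=True X(s)=False s=False X(X(s))=True
s_4={q}: ((G(q) U X(s)) & X(X(s)))=False (G(q) U X(s))=True G(q)=False q=True X(s)=True s=False X(X(s))=False
s_5={p,r,s}: ((G(q) U X(s)) & X(X(s)))=False (G(q) U X(s))=False G(q)=False q=False X(s)=False s=True X(X(s))=False
s_6={r}: ((G(q) U X(s)) & X(X(s)))=False (G(q) U X(s))=False G(q)=False q=False X(s)=False s=False X(X(s))=False
s_7={p,r}: ((G(q) U X(s)) & X(X(s)))=False (G(q) U X(s))=False G(q)=False q=False X(s)=False s=False X(X(s))=False
Evaluating at position 7: result = False

Answer: false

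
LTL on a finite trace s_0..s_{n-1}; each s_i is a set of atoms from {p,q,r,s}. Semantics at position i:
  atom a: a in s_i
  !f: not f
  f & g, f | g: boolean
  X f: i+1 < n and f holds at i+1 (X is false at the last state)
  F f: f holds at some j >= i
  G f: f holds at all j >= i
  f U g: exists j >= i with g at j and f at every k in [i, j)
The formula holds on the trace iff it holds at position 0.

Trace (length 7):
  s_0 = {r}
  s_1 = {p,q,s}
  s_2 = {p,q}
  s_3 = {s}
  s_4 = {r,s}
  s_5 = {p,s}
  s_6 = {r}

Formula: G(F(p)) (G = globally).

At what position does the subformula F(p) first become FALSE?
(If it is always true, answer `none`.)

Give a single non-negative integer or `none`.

s_0={r}: F(p)=True p=False
s_1={p,q,s}: F(p)=True p=True
s_2={p,q}: F(p)=True p=True
s_3={s}: F(p)=True p=False
s_4={r,s}: F(p)=True p=False
s_5={p,s}: F(p)=True p=True
s_6={r}: F(p)=False p=False
G(F(p)) holds globally = False
First violation at position 6.

Answer: 6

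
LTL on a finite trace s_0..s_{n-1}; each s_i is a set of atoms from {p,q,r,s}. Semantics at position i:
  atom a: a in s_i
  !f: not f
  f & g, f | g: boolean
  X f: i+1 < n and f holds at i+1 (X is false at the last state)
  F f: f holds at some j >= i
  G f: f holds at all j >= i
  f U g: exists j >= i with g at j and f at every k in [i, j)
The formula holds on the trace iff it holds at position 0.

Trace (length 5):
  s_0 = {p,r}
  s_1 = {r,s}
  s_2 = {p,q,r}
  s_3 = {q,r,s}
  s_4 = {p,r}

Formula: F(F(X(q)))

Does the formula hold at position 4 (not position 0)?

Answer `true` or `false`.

Answer: false

Derivation:
s_0={p,r}: F(F(X(q)))=True F(X(q))=True X(q)=False q=False
s_1={r,s}: F(F(X(q)))=True F(X(q))=True X(q)=True q=False
s_2={p,q,r}: F(F(X(q)))=True F(X(q))=True X(q)=True q=True
s_3={q,r,s}: F(F(X(q)))=False F(X(q))=False X(q)=False q=True
s_4={p,r}: F(F(X(q)))=False F(X(q))=False X(q)=False q=False
Evaluating at position 4: result = False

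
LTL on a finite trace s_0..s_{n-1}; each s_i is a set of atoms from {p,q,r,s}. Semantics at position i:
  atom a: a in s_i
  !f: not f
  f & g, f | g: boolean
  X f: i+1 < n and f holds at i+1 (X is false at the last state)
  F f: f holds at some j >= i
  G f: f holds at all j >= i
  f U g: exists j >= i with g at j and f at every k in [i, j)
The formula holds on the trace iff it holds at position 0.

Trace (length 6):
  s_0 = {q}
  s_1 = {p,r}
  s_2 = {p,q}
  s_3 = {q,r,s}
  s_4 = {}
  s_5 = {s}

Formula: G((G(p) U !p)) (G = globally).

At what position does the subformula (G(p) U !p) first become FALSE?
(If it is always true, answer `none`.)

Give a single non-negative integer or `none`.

s_0={q}: (G(p) U !p)=True G(p)=False p=False !p=True
s_1={p,r}: (G(p) U !p)=False G(p)=False p=True !p=False
s_2={p,q}: (G(p) U !p)=False G(p)=False p=True !p=False
s_3={q,r,s}: (G(p) U !p)=True G(p)=False p=False !p=True
s_4={}: (G(p) U !p)=True G(p)=False p=False !p=True
s_5={s}: (G(p) U !p)=True G(p)=False p=False !p=True
G((G(p) U !p)) holds globally = False
First violation at position 1.

Answer: 1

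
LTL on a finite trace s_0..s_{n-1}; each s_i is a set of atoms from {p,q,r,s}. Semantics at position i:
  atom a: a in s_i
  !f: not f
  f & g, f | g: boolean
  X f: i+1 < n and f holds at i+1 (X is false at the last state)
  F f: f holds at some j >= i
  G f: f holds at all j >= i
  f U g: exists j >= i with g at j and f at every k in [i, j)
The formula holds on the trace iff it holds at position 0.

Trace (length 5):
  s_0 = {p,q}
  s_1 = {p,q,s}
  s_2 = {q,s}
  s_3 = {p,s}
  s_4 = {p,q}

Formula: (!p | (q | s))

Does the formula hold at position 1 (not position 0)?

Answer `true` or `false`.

s_0={p,q}: (!p | (q | s))=True !p=False p=True (q | s)=True q=True s=False
s_1={p,q,s}: (!p | (q | s))=True !p=False p=True (q | s)=True q=True s=True
s_2={q,s}: (!p | (q | s))=True !p=True p=False (q | s)=True q=True s=True
s_3={p,s}: (!p | (q | s))=True !p=False p=True (q | s)=True q=False s=True
s_4={p,q}: (!p | (q | s))=True !p=False p=True (q | s)=True q=True s=False
Evaluating at position 1: result = True

Answer: true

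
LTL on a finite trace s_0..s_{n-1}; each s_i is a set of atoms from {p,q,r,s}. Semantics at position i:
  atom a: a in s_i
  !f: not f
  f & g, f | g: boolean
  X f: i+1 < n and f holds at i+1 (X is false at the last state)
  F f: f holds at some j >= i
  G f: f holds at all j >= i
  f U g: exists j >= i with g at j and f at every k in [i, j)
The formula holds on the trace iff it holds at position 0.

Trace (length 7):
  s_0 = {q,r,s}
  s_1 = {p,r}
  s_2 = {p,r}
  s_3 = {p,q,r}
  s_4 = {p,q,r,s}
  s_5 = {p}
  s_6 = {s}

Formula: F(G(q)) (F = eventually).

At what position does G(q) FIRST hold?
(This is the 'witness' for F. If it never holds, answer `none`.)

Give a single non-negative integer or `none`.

Answer: none

Derivation:
s_0={q,r,s}: G(q)=False q=True
s_1={p,r}: G(q)=False q=False
s_2={p,r}: G(q)=False q=False
s_3={p,q,r}: G(q)=False q=True
s_4={p,q,r,s}: G(q)=False q=True
s_5={p}: G(q)=False q=False
s_6={s}: G(q)=False q=False
F(G(q)) does not hold (no witness exists).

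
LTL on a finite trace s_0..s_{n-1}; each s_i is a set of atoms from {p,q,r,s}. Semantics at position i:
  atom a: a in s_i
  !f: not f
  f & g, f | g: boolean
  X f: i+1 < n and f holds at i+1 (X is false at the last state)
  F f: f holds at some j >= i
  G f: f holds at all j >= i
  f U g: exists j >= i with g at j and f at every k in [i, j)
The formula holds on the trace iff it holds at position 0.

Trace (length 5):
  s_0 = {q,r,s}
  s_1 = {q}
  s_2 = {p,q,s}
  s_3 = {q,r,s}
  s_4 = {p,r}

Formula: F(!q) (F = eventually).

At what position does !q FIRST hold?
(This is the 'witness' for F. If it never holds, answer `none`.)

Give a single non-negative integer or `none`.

Answer: 4

Derivation:
s_0={q,r,s}: !q=False q=True
s_1={q}: !q=False q=True
s_2={p,q,s}: !q=False q=True
s_3={q,r,s}: !q=False q=True
s_4={p,r}: !q=True q=False
F(!q) holds; first witness at position 4.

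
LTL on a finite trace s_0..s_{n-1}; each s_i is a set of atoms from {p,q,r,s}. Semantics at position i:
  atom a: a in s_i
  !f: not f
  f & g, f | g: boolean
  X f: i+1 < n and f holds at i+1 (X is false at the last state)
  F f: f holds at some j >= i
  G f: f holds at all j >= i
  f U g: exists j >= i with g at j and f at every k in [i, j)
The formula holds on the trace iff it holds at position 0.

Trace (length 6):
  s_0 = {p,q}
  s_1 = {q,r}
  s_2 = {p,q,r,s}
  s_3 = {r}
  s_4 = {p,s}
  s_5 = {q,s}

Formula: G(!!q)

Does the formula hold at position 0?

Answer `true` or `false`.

Answer: false

Derivation:
s_0={p,q}: G(!!q)=False !!q=True !q=False q=True
s_1={q,r}: G(!!q)=False !!q=True !q=False q=True
s_2={p,q,r,s}: G(!!q)=False !!q=True !q=False q=True
s_3={r}: G(!!q)=False !!q=False !q=True q=False
s_4={p,s}: G(!!q)=False !!q=False !q=True q=False
s_5={q,s}: G(!!q)=True !!q=True !q=False q=True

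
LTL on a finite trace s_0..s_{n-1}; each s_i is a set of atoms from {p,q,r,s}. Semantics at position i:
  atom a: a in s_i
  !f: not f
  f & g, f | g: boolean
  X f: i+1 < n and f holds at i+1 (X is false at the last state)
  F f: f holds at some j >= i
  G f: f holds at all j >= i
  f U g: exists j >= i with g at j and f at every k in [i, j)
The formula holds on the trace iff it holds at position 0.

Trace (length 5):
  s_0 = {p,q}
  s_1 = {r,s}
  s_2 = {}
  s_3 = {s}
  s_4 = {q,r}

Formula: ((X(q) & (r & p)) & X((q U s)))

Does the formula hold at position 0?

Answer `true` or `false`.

Answer: false

Derivation:
s_0={p,q}: ((X(q) & (r & p)) & X((q U s)))=False (X(q) & (r & p))=False X(q)=False q=True (r & p)=False r=False p=True X((q U s))=True (q U s)=True s=False
s_1={r,s}: ((X(q) & (r & p)) & X((q U s)))=False (X(q) & (r & p))=False X(q)=False q=False (r & p)=False r=True p=False X((q U s))=False (q U s)=True s=True
s_2={}: ((X(q) & (r & p)) & X((q U s)))=False (X(q) & (r & p))=False X(q)=False q=False (r & p)=False r=False p=False X((q U s))=True (q U s)=False s=False
s_3={s}: ((X(q) & (r & p)) & X((q U s)))=False (X(q) & (r & p))=False X(q)=True q=False (r & p)=False r=False p=False X((q U s))=False (q U s)=True s=True
s_4={q,r}: ((X(q) & (r & p)) & X((q U s)))=False (X(q) & (r & p))=False X(q)=False q=True (r & p)=False r=True p=False X((q U s))=False (q U s)=False s=False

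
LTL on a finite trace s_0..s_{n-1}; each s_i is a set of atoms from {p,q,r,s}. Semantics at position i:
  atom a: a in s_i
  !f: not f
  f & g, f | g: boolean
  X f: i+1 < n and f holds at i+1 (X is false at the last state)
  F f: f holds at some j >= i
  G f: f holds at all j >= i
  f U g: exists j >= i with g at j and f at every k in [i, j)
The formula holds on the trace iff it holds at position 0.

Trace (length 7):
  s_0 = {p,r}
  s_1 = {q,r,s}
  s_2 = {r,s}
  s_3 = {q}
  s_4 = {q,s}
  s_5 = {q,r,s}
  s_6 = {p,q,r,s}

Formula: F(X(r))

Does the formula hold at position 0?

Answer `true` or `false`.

s_0={p,r}: F(X(r))=True X(r)=True r=True
s_1={q,r,s}: F(X(r))=True X(r)=True r=True
s_2={r,s}: F(X(r))=True X(r)=False r=True
s_3={q}: F(X(r))=True X(r)=False r=False
s_4={q,s}: F(X(r))=True X(r)=True r=False
s_5={q,r,s}: F(X(r))=True X(r)=True r=True
s_6={p,q,r,s}: F(X(r))=False X(r)=False r=True

Answer: true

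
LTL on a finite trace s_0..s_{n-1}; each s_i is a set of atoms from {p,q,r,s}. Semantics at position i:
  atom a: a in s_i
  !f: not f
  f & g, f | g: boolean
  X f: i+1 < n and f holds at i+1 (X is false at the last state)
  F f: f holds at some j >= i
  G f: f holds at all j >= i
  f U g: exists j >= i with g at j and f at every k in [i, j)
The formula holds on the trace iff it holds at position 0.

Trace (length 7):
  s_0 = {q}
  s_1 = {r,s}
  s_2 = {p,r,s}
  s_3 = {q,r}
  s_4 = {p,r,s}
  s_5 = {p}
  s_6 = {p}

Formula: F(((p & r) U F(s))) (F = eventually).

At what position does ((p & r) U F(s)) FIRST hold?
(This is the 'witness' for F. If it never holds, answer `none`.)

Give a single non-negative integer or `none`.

s_0={q}: ((p & r) U F(s))=True (p & r)=False p=False r=False F(s)=True s=False
s_1={r,s}: ((p & r) U F(s))=True (p & r)=False p=False r=True F(s)=True s=True
s_2={p,r,s}: ((p & r) U F(s))=True (p & r)=True p=True r=True F(s)=True s=True
s_3={q,r}: ((p & r) U F(s))=True (p & r)=False p=False r=True F(s)=True s=False
s_4={p,r,s}: ((p & r) U F(s))=True (p & r)=True p=True r=True F(s)=True s=True
s_5={p}: ((p & r) U F(s))=False (p & r)=False p=True r=False F(s)=False s=False
s_6={p}: ((p & r) U F(s))=False (p & r)=False p=True r=False F(s)=False s=False
F(((p & r) U F(s))) holds; first witness at position 0.

Answer: 0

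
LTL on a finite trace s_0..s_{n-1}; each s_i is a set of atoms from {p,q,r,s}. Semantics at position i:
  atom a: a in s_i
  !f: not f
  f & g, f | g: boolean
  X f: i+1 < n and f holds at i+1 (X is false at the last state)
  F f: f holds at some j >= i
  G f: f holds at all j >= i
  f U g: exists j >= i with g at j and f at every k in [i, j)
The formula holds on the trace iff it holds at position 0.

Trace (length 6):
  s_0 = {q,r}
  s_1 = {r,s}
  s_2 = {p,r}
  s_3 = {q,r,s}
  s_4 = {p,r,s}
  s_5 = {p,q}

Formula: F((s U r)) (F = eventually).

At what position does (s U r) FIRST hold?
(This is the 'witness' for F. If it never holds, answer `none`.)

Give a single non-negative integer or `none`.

s_0={q,r}: (s U r)=True s=False r=True
s_1={r,s}: (s U r)=True s=True r=True
s_2={p,r}: (s U r)=True s=False r=True
s_3={q,r,s}: (s U r)=True s=True r=True
s_4={p,r,s}: (s U r)=True s=True r=True
s_5={p,q}: (s U r)=False s=False r=False
F((s U r)) holds; first witness at position 0.

Answer: 0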